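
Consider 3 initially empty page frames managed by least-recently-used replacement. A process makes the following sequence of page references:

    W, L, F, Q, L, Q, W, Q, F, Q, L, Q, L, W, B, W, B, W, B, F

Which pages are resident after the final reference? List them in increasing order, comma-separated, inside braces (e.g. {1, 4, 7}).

W → miss, frames (W)
L → miss, frames (W L)
F → miss, frames (W L F)
Q → miss, evict W, frames (L F Q)
L → hit
Q → hit
W → miss, evict F, frames (L Q W)
Q → hit
F → miss, evict L, frames (W Q F)
Q → hit
L → miss, evict W, frames (F Q L)
Q → hit
L → hit
W → miss, evict F, frames (Q L W)
B → miss, evict Q, frames (L W B)
W → hit
B → hit
W → hit
B → hit
F → miss, evict L, frames (W B F)

{B, F, W}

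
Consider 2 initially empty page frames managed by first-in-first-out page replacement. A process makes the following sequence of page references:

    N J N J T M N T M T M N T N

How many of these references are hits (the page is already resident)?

5

N → miss, frames {N}
J → miss, frames {N,J}
N → hit
J → hit
T → miss, evict N, frames {J,T}
M → miss, evict J, frames {T,M}
N → miss, evict T, frames {M,N}
T → miss, evict M, frames {N,T}
M → miss, evict N, frames {T,M}
T → hit
M → hit
N → miss, evict T, frames {M,N}
T → miss, evict M, frames {N,T}
N → hit
Hits: 5.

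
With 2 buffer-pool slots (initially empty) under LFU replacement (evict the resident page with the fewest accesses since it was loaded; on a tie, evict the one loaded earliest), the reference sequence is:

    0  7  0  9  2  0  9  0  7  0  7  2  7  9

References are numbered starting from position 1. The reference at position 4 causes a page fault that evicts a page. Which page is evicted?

pos 1: 0 -> fault, frames (0)
pos 2: 7 -> fault, frames (0 7)
pos 3: 0 -> hit
pos 4: 9 -> fault, evict 7, frames (0 9)
At position 4, page 7 is evicted.

7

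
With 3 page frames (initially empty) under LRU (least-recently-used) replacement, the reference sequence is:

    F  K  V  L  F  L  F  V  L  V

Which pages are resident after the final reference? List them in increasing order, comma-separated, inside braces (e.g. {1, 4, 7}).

F -> miss, frames (F)
K -> miss, frames (F K)
V -> miss, frames (F K V)
L -> miss, evict F, frames (K V L)
F -> miss, evict K, frames (V L F)
L -> hit
F -> hit
V -> hit
L -> hit
V -> hit

{F, L, V}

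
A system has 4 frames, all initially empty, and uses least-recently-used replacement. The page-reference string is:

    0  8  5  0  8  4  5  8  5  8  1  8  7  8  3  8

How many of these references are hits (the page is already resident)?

9

0: fault, frames {0}
8: fault, frames {0,8}
5: fault, frames {0,8,5}
0: hit
8: hit
4: fault, frames {5,0,8,4}
5: hit
8: hit
5: hit
8: hit
1: fault, evict 0, frames {4,5,8,1}
8: hit
7: fault, evict 4, frames {5,1,8,7}
8: hit
3: fault, evict 5, frames {1,7,8,3}
8: hit
Hits: 9.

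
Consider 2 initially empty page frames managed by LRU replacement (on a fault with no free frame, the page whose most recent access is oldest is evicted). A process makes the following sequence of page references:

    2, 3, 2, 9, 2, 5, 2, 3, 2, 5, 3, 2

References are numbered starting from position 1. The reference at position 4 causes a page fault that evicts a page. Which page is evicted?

pos 1: 2 → miss, frames (2)
pos 2: 3 → miss, frames (2 3)
pos 3: 2 → hit
pos 4: 9 → miss, evict 3, frames (2 9)
At position 4, page 3 is evicted.

3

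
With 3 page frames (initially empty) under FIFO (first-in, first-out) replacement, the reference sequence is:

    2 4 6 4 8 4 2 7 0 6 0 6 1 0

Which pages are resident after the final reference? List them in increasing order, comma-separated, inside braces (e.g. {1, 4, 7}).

{0, 1, 6}

2 -> fault, frames [2]
4 -> fault, frames [2, 4]
6 -> fault, frames [2, 4, 6]
4 -> hit
8 -> fault, evict 2, frames [4, 6, 8]
4 -> hit
2 -> fault, evict 4, frames [6, 8, 2]
7 -> fault, evict 6, frames [8, 2, 7]
0 -> fault, evict 8, frames [2, 7, 0]
6 -> fault, evict 2, frames [7, 0, 6]
0 -> hit
6 -> hit
1 -> fault, evict 7, frames [0, 6, 1]
0 -> hit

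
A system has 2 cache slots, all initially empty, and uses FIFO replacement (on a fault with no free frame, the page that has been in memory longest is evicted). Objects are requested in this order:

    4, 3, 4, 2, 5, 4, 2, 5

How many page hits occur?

4 -> fault, frames [4]
3 -> fault, frames [4, 3]
4 -> hit
2 -> fault, evict 4, frames [3, 2]
5 -> fault, evict 3, frames [2, 5]
4 -> fault, evict 2, frames [5, 4]
2 -> fault, evict 5, frames [4, 2]
5 -> fault, evict 4, frames [2, 5]
Hits: 1.

1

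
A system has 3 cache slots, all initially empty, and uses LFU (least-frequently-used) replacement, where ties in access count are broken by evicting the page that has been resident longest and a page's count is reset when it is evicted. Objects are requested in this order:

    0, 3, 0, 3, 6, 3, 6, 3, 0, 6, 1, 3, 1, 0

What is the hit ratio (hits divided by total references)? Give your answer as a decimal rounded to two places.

0 → fault, frames [0]
3 → fault, frames [0, 3]
0 → hit
3 → hit
6 → fault, frames [0, 3, 6]
3 → hit
6 → hit
3 → hit
0 → hit
6 → hit
1 → fault, evict 0, frames [3, 6, 1]
3 → hit
1 → hit
0 → fault, evict 1, frames [3, 6, 0]
Hits: 9 of 14 references → 9/14 = 0.6429.

0.64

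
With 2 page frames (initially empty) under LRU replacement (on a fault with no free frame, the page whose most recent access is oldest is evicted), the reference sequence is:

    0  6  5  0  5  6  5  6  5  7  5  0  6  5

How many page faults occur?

9

0 -> fault, frames {0}
6 -> fault, frames {0,6}
5 -> fault, evict 0, frames {6,5}
0 -> fault, evict 6, frames {5,0}
5 -> hit
6 -> fault, evict 0, frames {5,6}
5 -> hit
6 -> hit
5 -> hit
7 -> fault, evict 6, frames {5,7}
5 -> hit
0 -> fault, evict 7, frames {5,0}
6 -> fault, evict 5, frames {0,6}
5 -> fault, evict 0, frames {6,5}
Page faults: 9.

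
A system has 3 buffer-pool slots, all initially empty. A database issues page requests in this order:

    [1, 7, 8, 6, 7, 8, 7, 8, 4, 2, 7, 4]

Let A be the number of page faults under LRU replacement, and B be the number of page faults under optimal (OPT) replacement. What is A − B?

1

Under LRU: F F F F . . . . F F F . → 7 faults.
Under OPT: F F F F . . . . F F . . → 6 faults.
A − B = 7 − 6 = 1.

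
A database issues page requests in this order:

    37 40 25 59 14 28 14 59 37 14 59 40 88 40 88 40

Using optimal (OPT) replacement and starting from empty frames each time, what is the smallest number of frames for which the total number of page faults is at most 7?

f=1: 16 faults
f=2: 11 faults
f=3: 9 faults
f=4: 8 faults
f=5: 7 faults
f=6: 7 faults
f=7: 7 faults
Smallest f with faults ≤ 7 is 5.

5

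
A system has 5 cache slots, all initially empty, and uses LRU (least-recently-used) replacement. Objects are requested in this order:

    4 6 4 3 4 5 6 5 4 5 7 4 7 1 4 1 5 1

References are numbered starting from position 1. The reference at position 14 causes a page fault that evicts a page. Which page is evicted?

pos 1: 4 -> fault, frames (4)
pos 2: 6 -> fault, frames (4 6)
pos 3: 4 -> hit
pos 4: 3 -> fault, frames (6 4 3)
pos 5: 4 -> hit
pos 6: 5 -> fault, frames (6 3 4 5)
pos 7: 6 -> hit
pos 8: 5 -> hit
pos 9: 4 -> hit
pos 10: 5 -> hit
pos 11: 7 -> fault, frames (3 6 4 5 7)
pos 12: 4 -> hit
pos 13: 7 -> hit
pos 14: 1 -> fault, evict 3, frames (6 5 4 7 1)
At position 14, page 3 is evicted.

3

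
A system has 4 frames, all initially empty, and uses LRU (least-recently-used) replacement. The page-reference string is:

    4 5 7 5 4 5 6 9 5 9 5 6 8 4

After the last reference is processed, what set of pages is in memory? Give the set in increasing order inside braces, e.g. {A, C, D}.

4 -> fault, frames [4]
5 -> fault, frames [4, 5]
7 -> fault, frames [4, 5, 7]
5 -> hit
4 -> hit
5 -> hit
6 -> fault, frames [7, 4, 5, 6]
9 -> fault, evict 7, frames [4, 5, 6, 9]
5 -> hit
9 -> hit
5 -> hit
6 -> hit
8 -> fault, evict 4, frames [9, 5, 6, 8]
4 -> fault, evict 9, frames [5, 6, 8, 4]

{4, 5, 6, 8}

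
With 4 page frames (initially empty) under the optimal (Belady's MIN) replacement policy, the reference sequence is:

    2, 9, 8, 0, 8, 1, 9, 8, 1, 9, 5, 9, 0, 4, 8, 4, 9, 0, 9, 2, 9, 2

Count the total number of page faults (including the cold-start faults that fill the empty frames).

2 → miss, frames (2)
9 → miss, frames (2 9)
8 → miss, frames (2 9 8)
0 → miss, frames (2 9 8 0)
8 → hit
1 → miss, evict 2, frames (9 8 0 1)
9 → hit
8 → hit
1 → hit
9 → hit
5 → miss, evict 1, frames (9 8 0 5)
9 → hit
0 → hit
4 → miss, evict 5, frames (9 8 0 4)
8 → hit
4 → hit
9 → hit
0 → hit
9 → hit
2 → miss, evict 4, frames (9 8 0 2)
9 → hit
2 → hit
Page faults: 8.

8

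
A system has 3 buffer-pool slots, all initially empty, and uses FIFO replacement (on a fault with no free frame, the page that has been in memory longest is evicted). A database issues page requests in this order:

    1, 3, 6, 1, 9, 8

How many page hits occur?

1 -> fault, frames {1}
3 -> fault, frames {1,3}
6 -> fault, frames {1,3,6}
1 -> hit
9 -> fault, evict 1, frames {3,6,9}
8 -> fault, evict 3, frames {6,9,8}
Hits: 1.

1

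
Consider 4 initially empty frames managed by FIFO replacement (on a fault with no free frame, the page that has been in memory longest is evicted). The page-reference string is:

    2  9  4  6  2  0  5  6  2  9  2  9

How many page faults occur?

8

2 -> miss, frames [2]
9 -> miss, frames [2, 9]
4 -> miss, frames [2, 9, 4]
6 -> miss, frames [2, 9, 4, 6]
2 -> hit
0 -> miss, evict 2, frames [9, 4, 6, 0]
5 -> miss, evict 9, frames [4, 6, 0, 5]
6 -> hit
2 -> miss, evict 4, frames [6, 0, 5, 2]
9 -> miss, evict 6, frames [0, 5, 2, 9]
2 -> hit
9 -> hit
Page faults: 8.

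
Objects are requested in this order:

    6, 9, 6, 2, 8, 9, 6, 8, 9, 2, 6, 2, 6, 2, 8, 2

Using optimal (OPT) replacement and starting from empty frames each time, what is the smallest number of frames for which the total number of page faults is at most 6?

f=1: 16 faults
f=2: 8 faults
f=3: 5 faults
f=4: 4 faults
Smallest f with faults ≤ 6 is 3.

3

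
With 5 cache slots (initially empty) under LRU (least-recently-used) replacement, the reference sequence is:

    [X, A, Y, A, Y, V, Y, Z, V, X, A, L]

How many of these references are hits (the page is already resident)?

X -> fault, frames {X}
A -> fault, frames {X,A}
Y -> fault, frames {X,A,Y}
A -> hit
Y -> hit
V -> fault, frames {X,A,Y,V}
Y -> hit
Z -> fault, frames {X,A,V,Y,Z}
V -> hit
X -> hit
A -> hit
L -> fault, evict Y, frames {Z,V,X,A,L}
Hits: 6.

6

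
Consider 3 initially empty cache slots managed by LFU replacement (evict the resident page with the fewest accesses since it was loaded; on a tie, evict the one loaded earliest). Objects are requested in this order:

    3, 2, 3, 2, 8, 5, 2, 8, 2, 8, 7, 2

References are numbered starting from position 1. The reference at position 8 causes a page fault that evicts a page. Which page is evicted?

5

pos 1: 3 -> fault, frames [3]
pos 2: 2 -> fault, frames [3, 2]
pos 3: 3 -> hit
pos 4: 2 -> hit
pos 5: 8 -> fault, frames [3, 2, 8]
pos 6: 5 -> fault, evict 8, frames [3, 2, 5]
pos 7: 2 -> hit
pos 8: 8 -> fault, evict 5, frames [3, 2, 8]
At position 8, page 5 is evicted.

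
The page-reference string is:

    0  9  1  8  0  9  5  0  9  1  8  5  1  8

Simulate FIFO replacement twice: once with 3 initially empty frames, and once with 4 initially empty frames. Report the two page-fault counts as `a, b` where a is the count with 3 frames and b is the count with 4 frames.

9, 10

3 frames: F F F F F F F . . F F . . . → 9 faults.
4 frames: F F F F . . F F F F F F . . → 10 faults.
10 > 9: adding a frame increased faults — Belady's anomaly.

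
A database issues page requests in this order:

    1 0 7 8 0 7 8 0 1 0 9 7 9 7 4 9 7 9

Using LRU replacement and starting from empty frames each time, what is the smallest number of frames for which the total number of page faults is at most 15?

2

f=1: 18 faults
f=2: 14 faults
f=3: 8 faults
f=4: 7 faults
f=5: 6 faults
f=6: 6 faults
Smallest f with faults ≤ 15 is 2.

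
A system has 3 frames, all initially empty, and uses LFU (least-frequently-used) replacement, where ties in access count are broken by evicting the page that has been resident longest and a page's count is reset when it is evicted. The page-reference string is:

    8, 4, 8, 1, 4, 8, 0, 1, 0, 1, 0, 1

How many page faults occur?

9

8: fault, frames [8]
4: fault, frames [8, 4]
8: hit
1: fault, frames [8, 4, 1]
4: hit
8: hit
0: fault, evict 1, frames [8, 4, 0]
1: fault, evict 0, frames [8, 4, 1]
0: fault, evict 1, frames [8, 4, 0]
1: fault, evict 0, frames [8, 4, 1]
0: fault, evict 1, frames [8, 4, 0]
1: fault, evict 0, frames [8, 4, 1]
Page faults: 9.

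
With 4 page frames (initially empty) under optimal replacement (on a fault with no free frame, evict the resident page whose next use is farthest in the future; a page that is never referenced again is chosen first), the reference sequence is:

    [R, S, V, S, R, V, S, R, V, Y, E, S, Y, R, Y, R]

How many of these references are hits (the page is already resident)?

11

R: fault, frames {R}
S: fault, frames {R,S}
V: fault, frames {R,S,V}
S: hit
R: hit
V: hit
S: hit
R: hit
V: hit
Y: fault, frames {R,S,V,Y}
E: fault, evict V, frames {R,S,Y,E}
S: hit
Y: hit
R: hit
Y: hit
R: hit
Hits: 11.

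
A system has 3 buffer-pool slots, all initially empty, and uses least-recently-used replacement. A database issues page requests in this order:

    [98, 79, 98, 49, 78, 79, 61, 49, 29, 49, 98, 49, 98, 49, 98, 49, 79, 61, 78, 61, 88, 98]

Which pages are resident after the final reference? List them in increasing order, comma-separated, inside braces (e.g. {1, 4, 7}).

98: miss, frames (98)
79: miss, frames (98 79)
98: hit
49: miss, frames (79 98 49)
78: miss, evict 79, frames (98 49 78)
79: miss, evict 98, frames (49 78 79)
61: miss, evict 49, frames (78 79 61)
49: miss, evict 78, frames (79 61 49)
29: miss, evict 79, frames (61 49 29)
49: hit
98: miss, evict 61, frames (29 49 98)
49: hit
98: hit
49: hit
98: hit
49: hit
79: miss, evict 29, frames (98 49 79)
61: miss, evict 98, frames (49 79 61)
78: miss, evict 49, frames (79 61 78)
61: hit
88: miss, evict 79, frames (78 61 88)
98: miss, evict 78, frames (61 88 98)

{61, 88, 98}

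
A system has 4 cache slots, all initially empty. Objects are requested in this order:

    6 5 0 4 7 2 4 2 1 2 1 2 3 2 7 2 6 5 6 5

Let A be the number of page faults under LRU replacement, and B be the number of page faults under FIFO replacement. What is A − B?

1

Under LRU: F F F F F F . . F . . . F . F . F F . . → 11 faults.
Under FIFO: F F F F F F . . F . . . F . . . F F . . → 10 faults.
A − B = 11 − 10 = 1.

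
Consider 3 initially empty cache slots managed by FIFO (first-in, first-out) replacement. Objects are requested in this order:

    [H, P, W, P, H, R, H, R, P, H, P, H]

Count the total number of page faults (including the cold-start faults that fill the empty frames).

6

H -> miss, frames {H}
P -> miss, frames {H,P}
W -> miss, frames {H,P,W}
P -> hit
H -> hit
R -> miss, evict H, frames {P,W,R}
H -> miss, evict P, frames {W,R,H}
R -> hit
P -> miss, evict W, frames {R,H,P}
H -> hit
P -> hit
H -> hit
Page faults: 6.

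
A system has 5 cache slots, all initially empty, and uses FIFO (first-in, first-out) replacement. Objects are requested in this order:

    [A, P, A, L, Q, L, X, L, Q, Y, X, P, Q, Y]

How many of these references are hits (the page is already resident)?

8

A → fault, frames {A}
P → fault, frames {A,P}
A → hit
L → fault, frames {A,P,L}
Q → fault, frames {A,P,L,Q}
L → hit
X → fault, frames {A,P,L,Q,X}
L → hit
Q → hit
Y → fault, evict A, frames {P,L,Q,X,Y}
X → hit
P → hit
Q → hit
Y → hit
Hits: 8.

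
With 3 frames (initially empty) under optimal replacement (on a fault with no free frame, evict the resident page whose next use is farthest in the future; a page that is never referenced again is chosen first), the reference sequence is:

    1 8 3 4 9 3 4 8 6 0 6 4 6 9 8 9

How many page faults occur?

10

1 -> miss, frames (1)
8 -> miss, frames (1 8)
3 -> miss, frames (1 8 3)
4 -> miss, evict 1, frames (8 3 4)
9 -> miss, evict 8, frames (3 4 9)
3 -> hit
4 -> hit
8 -> miss, evict 3, frames (4 9 8)
6 -> miss, evict 8, frames (4 9 6)
0 -> miss, evict 9, frames (4 6 0)
6 -> hit
4 -> hit
6 -> hit
9 -> miss, evict 0, frames (4 6 9)
8 -> miss, evict 6, frames (4 9 8)
9 -> hit
Page faults: 10.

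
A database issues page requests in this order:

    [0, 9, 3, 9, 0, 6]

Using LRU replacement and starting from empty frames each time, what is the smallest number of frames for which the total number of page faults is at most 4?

3

f=1: 6 faults
f=2: 5 faults
f=3: 4 faults
f=4: 4 faults
Smallest f with faults ≤ 4 is 3.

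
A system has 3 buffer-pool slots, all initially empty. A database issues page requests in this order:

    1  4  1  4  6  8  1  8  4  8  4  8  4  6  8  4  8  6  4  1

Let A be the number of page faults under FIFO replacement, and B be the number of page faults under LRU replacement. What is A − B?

1

Under FIFO: F F . . F F F . F . . . . F F . . . . F → 9 faults.
Under LRU: F F . . F F F . F . . . . F . . . . . F → 8 faults.
A − B = 9 − 8 = 1.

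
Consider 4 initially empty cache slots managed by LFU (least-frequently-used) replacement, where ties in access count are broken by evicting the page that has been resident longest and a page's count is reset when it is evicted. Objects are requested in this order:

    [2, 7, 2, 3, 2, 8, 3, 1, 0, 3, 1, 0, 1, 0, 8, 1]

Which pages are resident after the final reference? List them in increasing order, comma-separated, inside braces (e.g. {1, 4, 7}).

{0, 1, 3, 8}

2 → miss, frames [2]
7 → miss, frames [2, 7]
2 → hit
3 → miss, frames [2, 7, 3]
2 → hit
8 → miss, frames [2, 7, 3, 8]
3 → hit
1 → miss, evict 7, frames [2, 3, 8, 1]
0 → miss, evict 8, frames [2, 3, 1, 0]
3 → hit
1 → hit
0 → hit
1 → hit
0 → hit
8 → miss, evict 2, frames [3, 1, 0, 8]
1 → hit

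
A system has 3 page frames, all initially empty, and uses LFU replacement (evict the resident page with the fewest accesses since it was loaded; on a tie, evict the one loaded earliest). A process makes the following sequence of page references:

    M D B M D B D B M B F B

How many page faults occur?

M: miss, frames [M]
D: miss, frames [M, D]
B: miss, frames [M, D, B]
M: hit
D: hit
B: hit
D: hit
B: hit
M: hit
B: hit
F: miss, evict M, frames [D, B, F]
B: hit
Page faults: 4.

4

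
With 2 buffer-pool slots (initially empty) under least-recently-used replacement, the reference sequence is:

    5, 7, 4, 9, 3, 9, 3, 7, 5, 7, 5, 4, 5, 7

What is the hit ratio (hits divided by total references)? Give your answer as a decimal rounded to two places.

5 -> fault, frames {5}
7 -> fault, frames {5,7}
4 -> fault, evict 5, frames {7,4}
9 -> fault, evict 7, frames {4,9}
3 -> fault, evict 4, frames {9,3}
9 -> hit
3 -> hit
7 -> fault, evict 9, frames {3,7}
5 -> fault, evict 3, frames {7,5}
7 -> hit
5 -> hit
4 -> fault, evict 7, frames {5,4}
5 -> hit
7 -> fault, evict 4, frames {5,7}
Hits: 5 of 14 references → 5/14 = 0.3571.

0.36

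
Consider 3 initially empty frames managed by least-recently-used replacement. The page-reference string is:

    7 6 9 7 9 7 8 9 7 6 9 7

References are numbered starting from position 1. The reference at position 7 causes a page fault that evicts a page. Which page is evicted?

pos 1: 7 -> miss, frames [7]
pos 2: 6 -> miss, frames [7, 6]
pos 3: 9 -> miss, frames [7, 6, 9]
pos 4: 7 -> hit
pos 5: 9 -> hit
pos 6: 7 -> hit
pos 7: 8 -> miss, evict 6, frames [9, 7, 8]
At position 7, page 6 is evicted.

6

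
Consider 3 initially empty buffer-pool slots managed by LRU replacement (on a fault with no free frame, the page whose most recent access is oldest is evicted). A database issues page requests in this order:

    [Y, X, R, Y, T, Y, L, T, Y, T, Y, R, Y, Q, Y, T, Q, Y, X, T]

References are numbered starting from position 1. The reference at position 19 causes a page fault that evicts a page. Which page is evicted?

pos 1: Y -> miss, frames {Y}
pos 2: X -> miss, frames {Y,X}
pos 3: R -> miss, frames {Y,X,R}
pos 4: Y -> hit
pos 5: T -> miss, evict X, frames {R,Y,T}
pos 6: Y -> hit
pos 7: L -> miss, evict R, frames {T,Y,L}
pos 8: T -> hit
pos 9: Y -> hit
pos 10: T -> hit
pos 11: Y -> hit
pos 12: R -> miss, evict L, frames {T,Y,R}
pos 13: Y -> hit
pos 14: Q -> miss, evict T, frames {R,Y,Q}
pos 15: Y -> hit
pos 16: T -> miss, evict R, frames {Q,Y,T}
pos 17: Q -> hit
pos 18: Y -> hit
pos 19: X -> miss, evict T, frames {Q,Y,X}
At position 19, page T is evicted.

T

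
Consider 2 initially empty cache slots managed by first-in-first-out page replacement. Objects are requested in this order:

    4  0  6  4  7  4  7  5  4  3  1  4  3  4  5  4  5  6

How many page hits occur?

4 -> miss, frames (4)
0 -> miss, frames (4 0)
6 -> miss, evict 4, frames (0 6)
4 -> miss, evict 0, frames (6 4)
7 -> miss, evict 6, frames (4 7)
4 -> hit
7 -> hit
5 -> miss, evict 4, frames (7 5)
4 -> miss, evict 7, frames (5 4)
3 -> miss, evict 5, frames (4 3)
1 -> miss, evict 4, frames (3 1)
4 -> miss, evict 3, frames (1 4)
3 -> miss, evict 1, frames (4 3)
4 -> hit
5 -> miss, evict 4, frames (3 5)
4 -> miss, evict 3, frames (5 4)
5 -> hit
6 -> miss, evict 5, frames (4 6)
Hits: 4.

4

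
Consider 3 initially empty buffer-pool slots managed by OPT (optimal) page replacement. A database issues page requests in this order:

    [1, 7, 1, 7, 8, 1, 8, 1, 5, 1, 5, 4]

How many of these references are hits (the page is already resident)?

1 → miss, frames [1]
7 → miss, frames [1, 7]
1 → hit
7 → hit
8 → miss, frames [1, 7, 8]
1 → hit
8 → hit
1 → hit
5 → miss, evict 8, frames [1, 7, 5]
1 → hit
5 → hit
4 → miss, evict 5, frames [1, 7, 4]
Hits: 7.

7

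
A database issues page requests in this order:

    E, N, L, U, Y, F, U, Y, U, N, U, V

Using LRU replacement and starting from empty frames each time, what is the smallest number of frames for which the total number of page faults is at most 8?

3

f=1: 12 faults
f=2: 10 faults
f=3: 8 faults
f=4: 8 faults
f=5: 7 faults
f=6: 7 faults
f=7: 7 faults
Smallest f with faults ≤ 8 is 3.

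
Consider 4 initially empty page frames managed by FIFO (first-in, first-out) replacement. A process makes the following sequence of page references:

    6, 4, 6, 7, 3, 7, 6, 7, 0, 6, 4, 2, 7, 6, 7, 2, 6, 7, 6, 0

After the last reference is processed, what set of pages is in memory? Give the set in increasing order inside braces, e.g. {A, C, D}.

{0, 2, 4, 7}

6 -> miss, frames [6]
4 -> miss, frames [6, 4]
6 -> hit
7 -> miss, frames [6, 4, 7]
3 -> miss, frames [6, 4, 7, 3]
7 -> hit
6 -> hit
7 -> hit
0 -> miss, evict 6, frames [4, 7, 3, 0]
6 -> miss, evict 4, frames [7, 3, 0, 6]
4 -> miss, evict 7, frames [3, 0, 6, 4]
2 -> miss, evict 3, frames [0, 6, 4, 2]
7 -> miss, evict 0, frames [6, 4, 2, 7]
6 -> hit
7 -> hit
2 -> hit
6 -> hit
7 -> hit
6 -> hit
0 -> miss, evict 6, frames [4, 2, 7, 0]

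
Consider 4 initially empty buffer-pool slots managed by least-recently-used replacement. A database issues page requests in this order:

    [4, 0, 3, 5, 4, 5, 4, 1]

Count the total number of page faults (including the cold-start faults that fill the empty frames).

5

4 → miss, frames [4]
0 → miss, frames [4, 0]
3 → miss, frames [4, 0, 3]
5 → miss, frames [4, 0, 3, 5]
4 → hit
5 → hit
4 → hit
1 → miss, evict 0, frames [3, 5, 4, 1]
Page faults: 5.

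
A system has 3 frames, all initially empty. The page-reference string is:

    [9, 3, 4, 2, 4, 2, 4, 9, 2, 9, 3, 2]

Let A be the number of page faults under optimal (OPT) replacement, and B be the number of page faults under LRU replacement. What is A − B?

-1

Under OPT: F F F F . . . . . . F . → 5 faults.
Under LRU: F F F F . . . F . . F . → 6 faults.
A − B = 5 − 6 = -1.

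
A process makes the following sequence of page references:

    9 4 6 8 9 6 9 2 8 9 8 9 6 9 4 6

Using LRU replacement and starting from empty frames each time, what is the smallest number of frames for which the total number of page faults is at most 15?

2

f=1: 16 faults
f=2: 12 faults
f=3: 9 faults
f=4: 6 faults
f=5: 5 faults
Smallest f with faults ≤ 15 is 2.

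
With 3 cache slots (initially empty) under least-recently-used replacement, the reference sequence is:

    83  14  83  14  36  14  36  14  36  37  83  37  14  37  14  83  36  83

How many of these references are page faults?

83 -> fault, frames [83]
14 -> fault, frames [83, 14]
83 -> hit
14 -> hit
36 -> fault, frames [83, 14, 36]
14 -> hit
36 -> hit
14 -> hit
36 -> hit
37 -> fault, evict 83, frames [14, 36, 37]
83 -> fault, evict 14, frames [36, 37, 83]
37 -> hit
14 -> fault, evict 36, frames [83, 37, 14]
37 -> hit
14 -> hit
83 -> hit
36 -> fault, evict 37, frames [14, 83, 36]
83 -> hit
Page faults: 7.

7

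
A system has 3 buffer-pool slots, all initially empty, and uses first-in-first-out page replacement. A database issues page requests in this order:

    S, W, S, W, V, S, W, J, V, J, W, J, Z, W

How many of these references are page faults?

6

S: miss, frames (S)
W: miss, frames (S W)
S: hit
W: hit
V: miss, frames (S W V)
S: hit
W: hit
J: miss, evict S, frames (W V J)
V: hit
J: hit
W: hit
J: hit
Z: miss, evict W, frames (V J Z)
W: miss, evict V, frames (J Z W)
Page faults: 6.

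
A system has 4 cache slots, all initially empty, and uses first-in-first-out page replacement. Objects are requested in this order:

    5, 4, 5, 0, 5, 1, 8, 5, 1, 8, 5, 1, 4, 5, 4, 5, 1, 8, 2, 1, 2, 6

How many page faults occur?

5: fault, frames (5)
4: fault, frames (5 4)
5: hit
0: fault, frames (5 4 0)
5: hit
1: fault, frames (5 4 0 1)
8: fault, evict 5, frames (4 0 1 8)
5: fault, evict 4, frames (0 1 8 5)
1: hit
8: hit
5: hit
1: hit
4: fault, evict 0, frames (1 8 5 4)
5: hit
4: hit
5: hit
1: hit
8: hit
2: fault, evict 1, frames (8 5 4 2)
1: fault, evict 8, frames (5 4 2 1)
2: hit
6: fault, evict 5, frames (4 2 1 6)
Page faults: 10.

10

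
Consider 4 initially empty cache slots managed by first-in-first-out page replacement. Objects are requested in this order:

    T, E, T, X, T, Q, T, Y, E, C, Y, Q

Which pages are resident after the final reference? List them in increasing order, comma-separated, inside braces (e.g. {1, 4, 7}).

{C, Q, X, Y}

T: fault, frames {T}
E: fault, frames {T,E}
T: hit
X: fault, frames {T,E,X}
T: hit
Q: fault, frames {T,E,X,Q}
T: hit
Y: fault, evict T, frames {E,X,Q,Y}
E: hit
C: fault, evict E, frames {X,Q,Y,C}
Y: hit
Q: hit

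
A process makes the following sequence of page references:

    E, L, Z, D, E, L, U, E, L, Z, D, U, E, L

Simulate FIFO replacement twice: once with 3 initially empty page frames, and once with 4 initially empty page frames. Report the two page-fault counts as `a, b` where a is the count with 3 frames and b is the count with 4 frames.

3 frames: F F F F F F F . . F F . F F → 11 faults.
4 frames: F F F F . . F F F F F F F F → 12 faults.
12 > 11: adding a frame increased faults — Belady's anomaly.

11, 12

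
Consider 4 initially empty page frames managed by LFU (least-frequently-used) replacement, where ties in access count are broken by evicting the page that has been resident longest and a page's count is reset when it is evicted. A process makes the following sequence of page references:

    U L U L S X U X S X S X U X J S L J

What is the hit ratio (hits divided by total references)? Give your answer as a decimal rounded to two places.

U: miss, frames (U)
L: miss, frames (U L)
U: hit
L: hit
S: miss, frames (U L S)
X: miss, frames (U L S X)
U: hit
X: hit
S: hit
X: hit
S: hit
X: hit
U: hit
X: hit
J: miss, evict L, frames (U S X J)
S: hit
L: miss, evict J, frames (U S X L)
J: miss, evict L, frames (U S X J)
Hits: 11 of 18 references → 11/18 = 0.6111.

0.61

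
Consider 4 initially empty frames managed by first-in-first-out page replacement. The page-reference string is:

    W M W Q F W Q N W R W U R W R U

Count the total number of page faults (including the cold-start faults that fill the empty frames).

8

W → fault, frames [W]
M → fault, frames [W, M]
W → hit
Q → fault, frames [W, M, Q]
F → fault, frames [W, M, Q, F]
W → hit
Q → hit
N → fault, evict W, frames [M, Q, F, N]
W → fault, evict M, frames [Q, F, N, W]
R → fault, evict Q, frames [F, N, W, R]
W → hit
U → fault, evict F, frames [N, W, R, U]
R → hit
W → hit
R → hit
U → hit
Page faults: 8.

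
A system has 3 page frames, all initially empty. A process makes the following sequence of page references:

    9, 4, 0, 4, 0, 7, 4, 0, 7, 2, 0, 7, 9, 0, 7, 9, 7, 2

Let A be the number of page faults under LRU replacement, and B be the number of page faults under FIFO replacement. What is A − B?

-2

Under LRU: F F F . . F . . . F . . F . . . . F → 7 faults.
Under FIFO: F F F . . F . . . F . . F F F . . F → 9 faults.
A − B = 7 − 9 = -2.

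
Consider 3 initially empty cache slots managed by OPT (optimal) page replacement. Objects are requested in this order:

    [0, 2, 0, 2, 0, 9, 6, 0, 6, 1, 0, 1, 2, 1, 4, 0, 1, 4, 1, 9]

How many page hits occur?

0 -> fault, frames [0]
2 -> fault, frames [0, 2]
0 -> hit
2 -> hit
0 -> hit
9 -> fault, frames [0, 2, 9]
6 -> fault, evict 9, frames [0, 2, 6]
0 -> hit
6 -> hit
1 -> fault, evict 6, frames [0, 2, 1]
0 -> hit
1 -> hit
2 -> hit
1 -> hit
4 -> fault, evict 2, frames [0, 1, 4]
0 -> hit
1 -> hit
4 -> hit
1 -> hit
9 -> fault, evict 4, frames [0, 1, 9]
Hits: 13.

13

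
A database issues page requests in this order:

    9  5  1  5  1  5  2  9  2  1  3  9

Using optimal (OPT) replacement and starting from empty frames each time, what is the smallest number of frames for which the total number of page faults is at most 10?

f=1: 12 faults
f=2: 7 faults
f=3: 5 faults
f=4: 5 faults
f=5: 5 faults
Smallest f with faults ≤ 10 is 2.

2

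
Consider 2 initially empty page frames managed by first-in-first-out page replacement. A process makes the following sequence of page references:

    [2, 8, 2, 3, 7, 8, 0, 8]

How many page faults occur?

6

2 -> fault, frames (2)
8 -> fault, frames (2 8)
2 -> hit
3 -> fault, evict 2, frames (8 3)
7 -> fault, evict 8, frames (3 7)
8 -> fault, evict 3, frames (7 8)
0 -> fault, evict 7, frames (8 0)
8 -> hit
Page faults: 6.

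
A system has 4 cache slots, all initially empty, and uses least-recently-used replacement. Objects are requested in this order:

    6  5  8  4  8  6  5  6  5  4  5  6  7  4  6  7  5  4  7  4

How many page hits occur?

15

6 -> fault, frames {6}
5 -> fault, frames {6,5}
8 -> fault, frames {6,5,8}
4 -> fault, frames {6,5,8,4}
8 -> hit
6 -> hit
5 -> hit
6 -> hit
5 -> hit
4 -> hit
5 -> hit
6 -> hit
7 -> fault, evict 8, frames {4,5,6,7}
4 -> hit
6 -> hit
7 -> hit
5 -> hit
4 -> hit
7 -> hit
4 -> hit
Hits: 15.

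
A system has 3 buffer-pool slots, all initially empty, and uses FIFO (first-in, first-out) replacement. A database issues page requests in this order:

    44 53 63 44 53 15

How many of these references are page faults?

44: fault, frames (44)
53: fault, frames (44 53)
63: fault, frames (44 53 63)
44: hit
53: hit
15: fault, evict 44, frames (53 63 15)
Page faults: 4.

4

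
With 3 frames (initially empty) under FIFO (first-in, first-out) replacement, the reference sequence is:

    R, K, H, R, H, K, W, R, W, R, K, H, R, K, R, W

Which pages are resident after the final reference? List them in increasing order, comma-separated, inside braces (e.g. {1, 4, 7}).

R: miss, frames {R}
K: miss, frames {R,K}
H: miss, frames {R,K,H}
R: hit
H: hit
K: hit
W: miss, evict R, frames {K,H,W}
R: miss, evict K, frames {H,W,R}
W: hit
R: hit
K: miss, evict H, frames {W,R,K}
H: miss, evict W, frames {R,K,H}
R: hit
K: hit
R: hit
W: miss, evict R, frames {K,H,W}

{H, K, W}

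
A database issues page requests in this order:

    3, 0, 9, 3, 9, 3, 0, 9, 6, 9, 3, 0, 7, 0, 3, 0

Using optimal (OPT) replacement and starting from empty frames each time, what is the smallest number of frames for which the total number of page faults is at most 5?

f=1: 16 faults
f=2: 9 faults
f=3: 6 faults
f=4: 5 faults
f=5: 5 faults
Smallest f with faults ≤ 5 is 4.

4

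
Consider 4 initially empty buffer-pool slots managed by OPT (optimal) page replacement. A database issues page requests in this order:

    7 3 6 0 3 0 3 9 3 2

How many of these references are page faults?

7 → miss, frames [7]
3 → miss, frames [7, 3]
6 → miss, frames [7, 3, 6]
0 → miss, frames [7, 3, 6, 0]
3 → hit
0 → hit
3 → hit
9 → miss, evict 0, frames [7, 3, 6, 9]
3 → hit
2 → miss, evict 9, frames [7, 3, 6, 2]
Page faults: 6.

6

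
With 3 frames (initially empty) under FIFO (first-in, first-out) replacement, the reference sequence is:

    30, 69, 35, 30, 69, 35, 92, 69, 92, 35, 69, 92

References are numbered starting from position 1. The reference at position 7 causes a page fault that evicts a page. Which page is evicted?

pos 1: 30: miss, frames (30)
pos 2: 69: miss, frames (30 69)
pos 3: 35: miss, frames (30 69 35)
pos 4: 30: hit
pos 5: 69: hit
pos 6: 35: hit
pos 7: 92: miss, evict 30, frames (69 35 92)
At position 7, page 30 is evicted.

30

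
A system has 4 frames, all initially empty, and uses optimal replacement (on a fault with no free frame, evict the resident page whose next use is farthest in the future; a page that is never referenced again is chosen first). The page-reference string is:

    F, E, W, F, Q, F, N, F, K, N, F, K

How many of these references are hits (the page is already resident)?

F: fault, frames (F)
E: fault, frames (F E)
W: fault, frames (F E W)
F: hit
Q: fault, frames (F E W Q)
F: hit
N: fault, evict Q, frames (F E W N)
F: hit
K: fault, evict W, frames (F E N K)
N: hit
F: hit
K: hit
Hits: 6.

6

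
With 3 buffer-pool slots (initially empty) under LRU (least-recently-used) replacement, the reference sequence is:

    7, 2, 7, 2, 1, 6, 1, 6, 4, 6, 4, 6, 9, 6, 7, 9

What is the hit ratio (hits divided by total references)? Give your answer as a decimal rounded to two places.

0.56

7 → fault, frames (7)
2 → fault, frames (7 2)
7 → hit
2 → hit
1 → fault, frames (7 2 1)
6 → fault, evict 7, frames (2 1 6)
1 → hit
6 → hit
4 → fault, evict 2, frames (1 6 4)
6 → hit
4 → hit
6 → hit
9 → fault, evict 1, frames (4 6 9)
6 → hit
7 → fault, evict 4, frames (9 6 7)
9 → hit
Hits: 9 of 16 references → 9/16 = 0.5625.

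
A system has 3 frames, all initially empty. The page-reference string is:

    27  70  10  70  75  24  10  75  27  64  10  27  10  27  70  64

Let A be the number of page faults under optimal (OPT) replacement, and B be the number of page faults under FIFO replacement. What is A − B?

-1

Under OPT: F F F . F F . . F F . . . . F . → 8 faults.
Under FIFO: F F F . F F . . F F F . . . F . → 9 faults.
A − B = 8 − 9 = -1.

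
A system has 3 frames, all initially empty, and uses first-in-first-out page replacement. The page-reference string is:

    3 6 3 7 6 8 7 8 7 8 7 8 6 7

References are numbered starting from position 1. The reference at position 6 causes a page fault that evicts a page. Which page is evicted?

pos 1: 3: miss, frames (3)
pos 2: 6: miss, frames (3 6)
pos 3: 3: hit
pos 4: 7: miss, frames (3 6 7)
pos 5: 6: hit
pos 6: 8: miss, evict 3, frames (6 7 8)
At position 6, page 3 is evicted.

3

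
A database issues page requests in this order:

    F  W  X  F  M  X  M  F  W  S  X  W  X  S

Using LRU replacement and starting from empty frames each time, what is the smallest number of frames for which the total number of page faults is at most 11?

f=1: 14 faults
f=2: 12 faults
f=3: 7 faults
f=4: 6 faults
f=5: 5 faults
Smallest f with faults ≤ 11 is 3.

3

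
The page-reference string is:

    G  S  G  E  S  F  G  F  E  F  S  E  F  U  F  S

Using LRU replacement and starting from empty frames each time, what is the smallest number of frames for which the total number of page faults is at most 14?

2

f=1: 16 faults
f=2: 12 faults
f=3: 9 faults
f=4: 5 faults
f=5: 5 faults
Smallest f with faults ≤ 14 is 2.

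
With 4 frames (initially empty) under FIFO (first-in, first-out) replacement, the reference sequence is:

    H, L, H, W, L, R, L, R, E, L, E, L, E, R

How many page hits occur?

H: fault, frames (H)
L: fault, frames (H L)
H: hit
W: fault, frames (H L W)
L: hit
R: fault, frames (H L W R)
L: hit
R: hit
E: fault, evict H, frames (L W R E)
L: hit
E: hit
L: hit
E: hit
R: hit
Hits: 9.

9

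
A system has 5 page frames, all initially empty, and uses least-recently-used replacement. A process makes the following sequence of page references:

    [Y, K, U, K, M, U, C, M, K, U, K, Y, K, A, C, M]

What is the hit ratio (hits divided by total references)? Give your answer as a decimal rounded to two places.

Y -> miss, frames {Y}
K -> miss, frames {Y,K}
U -> miss, frames {Y,K,U}
K -> hit
M -> miss, frames {Y,U,K,M}
U -> hit
C -> miss, frames {Y,K,M,U,C}
M -> hit
K -> hit
U -> hit
K -> hit
Y -> hit
K -> hit
A -> miss, evict C, frames {M,U,Y,K,A}
C -> miss, evict M, frames {U,Y,K,A,C}
M -> miss, evict U, frames {Y,K,A,C,M}
Hits: 8 of 16 references → 8/16 = 0.5000.

0.50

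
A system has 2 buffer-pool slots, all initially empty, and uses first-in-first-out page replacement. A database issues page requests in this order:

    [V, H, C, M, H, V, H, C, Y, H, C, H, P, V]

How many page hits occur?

V → miss, frames [V]
H → miss, frames [V, H]
C → miss, evict V, frames [H, C]
M → miss, evict H, frames [C, M]
H → miss, evict C, frames [M, H]
V → miss, evict M, frames [H, V]
H → hit
C → miss, evict H, frames [V, C]
Y → miss, evict V, frames [C, Y]
H → miss, evict C, frames [Y, H]
C → miss, evict Y, frames [H, C]
H → hit
P → miss, evict H, frames [C, P]
V → miss, evict C, frames [P, V]
Hits: 2.

2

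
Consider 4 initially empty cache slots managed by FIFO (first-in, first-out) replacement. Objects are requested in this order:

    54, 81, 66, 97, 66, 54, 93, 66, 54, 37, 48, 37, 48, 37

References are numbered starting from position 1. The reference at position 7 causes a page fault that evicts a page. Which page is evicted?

pos 1: 54 -> fault, frames (54)
pos 2: 81 -> fault, frames (54 81)
pos 3: 66 -> fault, frames (54 81 66)
pos 4: 97 -> fault, frames (54 81 66 97)
pos 5: 66 -> hit
pos 6: 54 -> hit
pos 7: 93 -> fault, evict 54, frames (81 66 97 93)
At position 7, page 54 is evicted.

54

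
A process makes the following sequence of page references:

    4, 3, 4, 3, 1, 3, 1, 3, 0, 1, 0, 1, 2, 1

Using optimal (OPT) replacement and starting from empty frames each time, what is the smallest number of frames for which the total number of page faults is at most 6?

2

f=1: 14 faults
f=2: 5 faults
f=3: 5 faults
f=4: 5 faults
f=5: 5 faults
Smallest f with faults ≤ 6 is 2.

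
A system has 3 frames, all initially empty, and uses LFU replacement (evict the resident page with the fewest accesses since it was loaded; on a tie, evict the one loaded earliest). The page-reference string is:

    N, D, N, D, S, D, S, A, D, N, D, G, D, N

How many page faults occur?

7

N → fault, frames {N}
D → fault, frames {N,D}
N → hit
D → hit
S → fault, frames {N,D,S}
D → hit
S → hit
A → fault, evict N, frames {D,S,A}
D → hit
N → fault, evict A, frames {D,S,N}
D → hit
G → fault, evict N, frames {D,S,G}
D → hit
N → fault, evict G, frames {D,S,N}
Page faults: 7.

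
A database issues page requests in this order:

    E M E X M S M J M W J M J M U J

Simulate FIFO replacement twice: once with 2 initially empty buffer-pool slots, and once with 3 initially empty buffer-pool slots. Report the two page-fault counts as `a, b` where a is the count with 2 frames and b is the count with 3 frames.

2 frames: F F . F . F F F . F . F F . F . → 10 faults.
3 frames: F F . F . F . F F F . . . . F F → 9 faults.
9 < 10: adding a frame reduced faults, as is typical.

10, 9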